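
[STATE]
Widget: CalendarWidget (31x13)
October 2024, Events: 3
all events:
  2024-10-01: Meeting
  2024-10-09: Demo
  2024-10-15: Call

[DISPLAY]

          October 2024         
Mo Tu We Th Fr Sa Su           
    1*  2  3  4  5  6          
 7  8  9* 10 11 12 13          
14 15* 16 17 18 19 20          
21 22 23 24 25 26 27           
28 29 30 31                    
                               
                               
                               
                               
                               
                               


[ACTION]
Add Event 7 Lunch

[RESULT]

          October 2024         
Mo Tu We Th Fr Sa Su           
    1*  2  3  4  5  6          
 7*  8  9* 10 11 12 13         
14 15* 16 17 18 19 20          
21 22 23 24 25 26 27           
28 29 30 31                    
                               
                               
                               
                               
                               
                               


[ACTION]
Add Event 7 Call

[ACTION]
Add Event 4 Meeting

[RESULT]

          October 2024         
Mo Tu We Th Fr Sa Su           
    1*  2  3  4*  5  6         
 7*  8  9* 10 11 12 13         
14 15* 16 17 18 19 20          
21 22 23 24 25 26 27           
28 29 30 31                    
                               
                               
                               
                               
                               
                               


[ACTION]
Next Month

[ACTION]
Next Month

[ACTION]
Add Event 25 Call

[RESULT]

         December 2024         
Mo Tu We Th Fr Sa Su           
                   1           
 2  3  4  5  6  7  8           
 9 10 11 12 13 14 15           
16 17 18 19 20 21 22           
23 24 25* 26 27 28 29          
30 31                          
                               
                               
                               
                               
                               


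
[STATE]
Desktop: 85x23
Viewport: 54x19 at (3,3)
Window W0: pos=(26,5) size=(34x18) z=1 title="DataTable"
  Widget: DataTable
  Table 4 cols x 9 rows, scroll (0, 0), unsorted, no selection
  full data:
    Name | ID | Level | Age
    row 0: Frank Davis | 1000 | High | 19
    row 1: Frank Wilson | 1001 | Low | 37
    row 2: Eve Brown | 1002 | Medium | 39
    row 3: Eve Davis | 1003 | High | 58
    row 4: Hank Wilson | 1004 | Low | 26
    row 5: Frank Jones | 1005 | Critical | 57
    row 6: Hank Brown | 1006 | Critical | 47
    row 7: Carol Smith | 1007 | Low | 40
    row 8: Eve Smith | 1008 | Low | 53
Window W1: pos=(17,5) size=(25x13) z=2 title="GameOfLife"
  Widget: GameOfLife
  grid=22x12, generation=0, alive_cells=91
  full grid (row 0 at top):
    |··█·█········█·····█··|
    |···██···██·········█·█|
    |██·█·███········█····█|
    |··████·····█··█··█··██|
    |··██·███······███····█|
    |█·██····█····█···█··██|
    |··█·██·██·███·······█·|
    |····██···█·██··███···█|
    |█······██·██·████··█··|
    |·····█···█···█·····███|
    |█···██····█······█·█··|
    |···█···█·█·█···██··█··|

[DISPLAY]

                                                      
                                                      
              ┏━━━━━━━━━━━━━━━━━━━━━━━┓━━━━━━━━━━━━━━━
              ┃ GameOfLife            ┃               
              ┠───────────────────────┨───────────────
              ┃Gen: 0                 ┃  │Level   │Age
              ┃██·█·███········█····█ ┃──┼────────┼───
              ┃··████·····█··█··█··██ ┃00│High    │19 
              ┃··██·███······███····█ ┃01│Low     │37 
              ┃█·██····█····█···█··██ ┃02│Medium  │39 
              ┃··█·██·██·███·······█· ┃03│High    │58 
              ┃····██···█·██··███···█ ┃04│Low     │26 
              ┃█······██·██·████··█·· ┃05│Critical│57 
              ┃·····█···█···█·····███ ┃06│Critical│47 
              ┗━━━━━━━━━━━━━━━━━━━━━━━┛07│Low     │40 
                       ┃Eve Smith   │1008│Low     │53 
                       ┃                              
                       ┃                              
                       ┃                              


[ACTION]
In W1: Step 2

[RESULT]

                                                      
                                                      
              ┏━━━━━━━━━━━━━━━━━━━━━━━┓━━━━━━━━━━━━━━━
              ┃ GameOfLife            ┃               
              ┠───────────────────────┨───────────────
              ┃Gen: 2                 ┃  │Level   │Age
              ┃······█·█···········██ ┃──┼────────┼───
              ┃·····█··█····██··█··██ ┃00│High    │19 
              ┃······███········█···· ┃01│Low     │37 
              ┃·········███········██ ┃02│Medium  │39 
              ┃··██·████·██·█·█·█·██· ┃03│High    │58 
              ┃··██····██··█···██··██ ┃04│Low     │26 
              ┃········████·██··█·█·· ┃05│Critical│57 
              ┃···█·······█·████··█·· ┃06│Critical│47 
              ┗━━━━━━━━━━━━━━━━━━━━━━━┛07│Low     │40 
                       ┃Eve Smith   │1008│Low     │53 
                       ┃                              
                       ┃                              
                       ┃                              


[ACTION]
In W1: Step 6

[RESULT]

                                                      
                                                      
              ┏━━━━━━━━━━━━━━━━━━━━━━━┓━━━━━━━━━━━━━━━
              ┃ GameOfLife            ┃               
              ┠───────────────────────┨───────────────
              ┃Gen: 8                 ┃  │Level   │Age
              ┃·····█················ ┃──┼────────┼───
              ┃···██████·██·······█·█ ┃00│High    │19 
              ┃···██···█··██·······██ ┃01│Low     │37 
              ┃···███·█····█········█ ┃02│Medium  │39 
              ┃······█·█··█·········· ┃03│High    │58 
              ┃···██·█·█············· ┃04│Low     │26 
              ┃····█··········█······ ┃05│Critical│57 
              ┃··············██······ ┃06│Critical│47 
              ┗━━━━━━━━━━━━━━━━━━━━━━━┛07│Low     │40 
                       ┃Eve Smith   │1008│Low     │53 
                       ┃                              
                       ┃                              
                       ┃                              


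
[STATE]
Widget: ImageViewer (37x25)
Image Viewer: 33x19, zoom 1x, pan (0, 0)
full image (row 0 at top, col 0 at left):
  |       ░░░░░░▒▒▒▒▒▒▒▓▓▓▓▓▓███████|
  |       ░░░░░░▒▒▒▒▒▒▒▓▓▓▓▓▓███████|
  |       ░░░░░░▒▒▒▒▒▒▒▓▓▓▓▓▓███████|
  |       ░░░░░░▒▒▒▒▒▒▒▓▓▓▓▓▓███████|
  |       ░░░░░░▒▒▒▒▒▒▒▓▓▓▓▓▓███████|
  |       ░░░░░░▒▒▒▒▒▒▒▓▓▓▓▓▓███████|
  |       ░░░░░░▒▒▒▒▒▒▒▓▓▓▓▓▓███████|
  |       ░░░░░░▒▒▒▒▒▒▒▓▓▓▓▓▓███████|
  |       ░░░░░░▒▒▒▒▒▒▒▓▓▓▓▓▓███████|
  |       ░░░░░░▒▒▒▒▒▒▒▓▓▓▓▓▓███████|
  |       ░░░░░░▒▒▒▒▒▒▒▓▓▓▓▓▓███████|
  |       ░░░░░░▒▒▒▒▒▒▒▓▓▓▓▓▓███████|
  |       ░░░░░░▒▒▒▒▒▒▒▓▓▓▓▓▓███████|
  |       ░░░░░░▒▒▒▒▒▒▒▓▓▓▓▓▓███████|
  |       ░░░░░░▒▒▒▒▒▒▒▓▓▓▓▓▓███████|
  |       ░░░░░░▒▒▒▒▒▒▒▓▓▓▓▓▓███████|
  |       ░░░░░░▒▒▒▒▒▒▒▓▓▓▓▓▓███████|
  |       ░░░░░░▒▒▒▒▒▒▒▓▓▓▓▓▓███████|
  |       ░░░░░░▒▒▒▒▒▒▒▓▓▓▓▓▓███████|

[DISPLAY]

       ░░░░░░▒▒▒▒▒▒▒▓▓▓▓▓▓███████    
       ░░░░░░▒▒▒▒▒▒▒▓▓▓▓▓▓███████    
       ░░░░░░▒▒▒▒▒▒▒▓▓▓▓▓▓███████    
       ░░░░░░▒▒▒▒▒▒▒▓▓▓▓▓▓███████    
       ░░░░░░▒▒▒▒▒▒▒▓▓▓▓▓▓███████    
       ░░░░░░▒▒▒▒▒▒▒▓▓▓▓▓▓███████    
       ░░░░░░▒▒▒▒▒▒▒▓▓▓▓▓▓███████    
       ░░░░░░▒▒▒▒▒▒▒▓▓▓▓▓▓███████    
       ░░░░░░▒▒▒▒▒▒▒▓▓▓▓▓▓███████    
       ░░░░░░▒▒▒▒▒▒▒▓▓▓▓▓▓███████    
       ░░░░░░▒▒▒▒▒▒▒▓▓▓▓▓▓███████    
       ░░░░░░▒▒▒▒▒▒▒▓▓▓▓▓▓███████    
       ░░░░░░▒▒▒▒▒▒▒▓▓▓▓▓▓███████    
       ░░░░░░▒▒▒▒▒▒▒▓▓▓▓▓▓███████    
       ░░░░░░▒▒▒▒▒▒▒▓▓▓▓▓▓███████    
       ░░░░░░▒▒▒▒▒▒▒▓▓▓▓▓▓███████    
       ░░░░░░▒▒▒▒▒▒▒▓▓▓▓▓▓███████    
       ░░░░░░▒▒▒▒▒▒▒▓▓▓▓▓▓███████    
       ░░░░░░▒▒▒▒▒▒▒▓▓▓▓▓▓███████    
                                     
                                     
                                     
                                     
                                     
                                     


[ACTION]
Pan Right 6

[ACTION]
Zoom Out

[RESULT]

 ░░░░░░▒▒▒▒▒▒▒▓▓▓▓▓▓███████          
 ░░░░░░▒▒▒▒▒▒▒▓▓▓▓▓▓███████          
 ░░░░░░▒▒▒▒▒▒▒▓▓▓▓▓▓███████          
 ░░░░░░▒▒▒▒▒▒▒▓▓▓▓▓▓███████          
 ░░░░░░▒▒▒▒▒▒▒▓▓▓▓▓▓███████          
 ░░░░░░▒▒▒▒▒▒▒▓▓▓▓▓▓███████          
 ░░░░░░▒▒▒▒▒▒▒▓▓▓▓▓▓███████          
 ░░░░░░▒▒▒▒▒▒▒▓▓▓▓▓▓███████          
 ░░░░░░▒▒▒▒▒▒▒▓▓▓▓▓▓███████          
 ░░░░░░▒▒▒▒▒▒▒▓▓▓▓▓▓███████          
 ░░░░░░▒▒▒▒▒▒▒▓▓▓▓▓▓███████          
 ░░░░░░▒▒▒▒▒▒▒▓▓▓▓▓▓███████          
 ░░░░░░▒▒▒▒▒▒▒▓▓▓▓▓▓███████          
 ░░░░░░▒▒▒▒▒▒▒▓▓▓▓▓▓███████          
 ░░░░░░▒▒▒▒▒▒▒▓▓▓▓▓▓███████          
 ░░░░░░▒▒▒▒▒▒▒▓▓▓▓▓▓███████          
 ░░░░░░▒▒▒▒▒▒▒▓▓▓▓▓▓███████          
 ░░░░░░▒▒▒▒▒▒▒▓▓▓▓▓▓███████          
 ░░░░░░▒▒▒▒▒▒▒▓▓▓▓▓▓███████          
                                     
                                     
                                     
                                     
                                     
                                     


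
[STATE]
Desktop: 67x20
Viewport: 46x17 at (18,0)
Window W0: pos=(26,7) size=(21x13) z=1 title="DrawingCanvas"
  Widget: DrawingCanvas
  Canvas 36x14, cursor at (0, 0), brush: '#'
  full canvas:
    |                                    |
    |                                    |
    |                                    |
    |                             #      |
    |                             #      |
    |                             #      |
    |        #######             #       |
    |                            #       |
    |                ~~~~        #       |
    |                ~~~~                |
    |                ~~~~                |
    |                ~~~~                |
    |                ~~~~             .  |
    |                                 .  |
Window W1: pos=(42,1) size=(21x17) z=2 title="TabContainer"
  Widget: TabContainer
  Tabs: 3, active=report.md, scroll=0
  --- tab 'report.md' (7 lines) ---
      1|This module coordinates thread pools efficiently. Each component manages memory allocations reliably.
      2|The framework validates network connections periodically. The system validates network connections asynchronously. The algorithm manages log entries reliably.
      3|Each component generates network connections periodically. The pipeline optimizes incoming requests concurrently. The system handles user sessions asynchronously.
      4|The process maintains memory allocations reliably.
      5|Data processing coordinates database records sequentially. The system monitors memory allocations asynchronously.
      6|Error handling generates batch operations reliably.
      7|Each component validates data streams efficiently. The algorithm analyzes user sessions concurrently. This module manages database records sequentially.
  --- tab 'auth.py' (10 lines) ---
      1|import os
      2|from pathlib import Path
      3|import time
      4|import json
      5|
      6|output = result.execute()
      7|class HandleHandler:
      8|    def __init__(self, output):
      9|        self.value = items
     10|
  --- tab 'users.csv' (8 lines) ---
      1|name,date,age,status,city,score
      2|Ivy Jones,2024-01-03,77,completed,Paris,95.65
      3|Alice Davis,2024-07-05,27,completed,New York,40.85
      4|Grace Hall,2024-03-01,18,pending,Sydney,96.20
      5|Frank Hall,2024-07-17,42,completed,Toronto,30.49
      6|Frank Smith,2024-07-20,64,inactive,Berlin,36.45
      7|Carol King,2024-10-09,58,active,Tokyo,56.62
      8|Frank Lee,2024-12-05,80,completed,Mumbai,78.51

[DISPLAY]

                                              
                        ┏━━━━━━━━━━━━━━━━━━━┓ 
                        ┃ TabContainer      ┃ 
                        ┠───────────────────┨ 
                        ┃[report.md]│ auth.p┃ 
                        ┃───────────────────┃ 
                        ┃This module coordin┃ 
        ┏━━━━━━━━━━━━━━━┃The framework valid┃ 
        ┃ DrawingCanvas ┃Each component gene┃ 
        ┠───────────────┃The process maintai┃ 
        ┃+              ┃Data processing coo┃ 
        ┃               ┃Error handling gene┃ 
        ┃               ┃Each component vali┃ 
        ┃               ┃                   ┃ 
        ┃               ┃                   ┃ 
        ┃               ┃                   ┃ 
        ┃        #######┃                   ┃ 


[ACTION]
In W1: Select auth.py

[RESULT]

                                              
                        ┏━━━━━━━━━━━━━━━━━━━┓ 
                        ┃ TabContainer      ┃ 
                        ┠───────────────────┨ 
                        ┃ report.md │[auth.p┃ 
                        ┃───────────────────┃ 
                        ┃import os          ┃ 
        ┏━━━━━━━━━━━━━━━┃from pathlib import┃ 
        ┃ DrawingCanvas ┃import time        ┃ 
        ┠───────────────┃import json        ┃ 
        ┃+              ┃                   ┃ 
        ┃               ┃output = result.exe┃ 
        ┃               ┃class HandleHandler┃ 
        ┃               ┃    def __init__(se┃ 
        ┃               ┃        self.value ┃ 
        ┃               ┃                   ┃ 
        ┃        #######┃                   ┃ 


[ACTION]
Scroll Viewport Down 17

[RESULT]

                        ┠───────────────────┨ 
                        ┃ report.md │[auth.p┃ 
                        ┃───────────────────┃ 
                        ┃import os          ┃ 
        ┏━━━━━━━━━━━━━━━┃from pathlib import┃ 
        ┃ DrawingCanvas ┃import time        ┃ 
        ┠───────────────┃import json        ┃ 
        ┃+              ┃                   ┃ 
        ┃               ┃output = result.exe┃ 
        ┃               ┃class HandleHandler┃ 
        ┃               ┃    def __init__(se┃ 
        ┃               ┃        self.value ┃ 
        ┃               ┃                   ┃ 
        ┃        #######┃                   ┃ 
        ┃               ┗━━━━━━━━━━━━━━━━━━━┛ 
        ┃                ~~~┃                 
        ┗━━━━━━━━━━━━━━━━━━━┛                 


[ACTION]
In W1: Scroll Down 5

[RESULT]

                        ┠───────────────────┨ 
                        ┃ report.md │[auth.p┃ 
                        ┃───────────────────┃ 
                        ┃output = result.exe┃ 
        ┏━━━━━━━━━━━━━━━┃class HandleHandler┃ 
        ┃ DrawingCanvas ┃    def __init__(se┃ 
        ┠───────────────┃        self.value ┃ 
        ┃+              ┃                   ┃ 
        ┃               ┃                   ┃ 
        ┃               ┃                   ┃ 
        ┃               ┃                   ┃ 
        ┃               ┃                   ┃ 
        ┃               ┃                   ┃ 
        ┃        #######┃                   ┃ 
        ┃               ┗━━━━━━━━━━━━━━━━━━━┛ 
        ┃                ~~~┃                 
        ┗━━━━━━━━━━━━━━━━━━━┛                 


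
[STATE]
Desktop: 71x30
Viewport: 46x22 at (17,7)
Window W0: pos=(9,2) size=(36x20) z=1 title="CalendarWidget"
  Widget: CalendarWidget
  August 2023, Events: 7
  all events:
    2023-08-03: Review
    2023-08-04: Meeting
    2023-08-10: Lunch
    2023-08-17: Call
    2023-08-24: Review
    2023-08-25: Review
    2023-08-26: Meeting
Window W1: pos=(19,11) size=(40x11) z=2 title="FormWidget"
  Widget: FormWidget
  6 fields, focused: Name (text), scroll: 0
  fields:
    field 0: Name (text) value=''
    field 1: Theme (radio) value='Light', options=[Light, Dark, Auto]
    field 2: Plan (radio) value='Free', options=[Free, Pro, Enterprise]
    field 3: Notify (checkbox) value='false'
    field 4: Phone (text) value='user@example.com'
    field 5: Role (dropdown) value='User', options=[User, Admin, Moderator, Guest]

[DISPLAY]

2  3*  4*  5  6            ┃                  
9 10* 11 12 13             ┃                  
6 17* 18 19 20             ┃                  
3 24* 25* 26* 27           ┃                  
0 ┏━━━━━━━━━━━━━━━━━━━━━━━━━━━━━━━━━━━━━━┓    
  ┃ FormWidget                           ┃    
  ┠──────────────────────────────────────┨    
  ┃> Name:       [                      ]┃    
  ┃  Theme:      (●) Light  ( ) Dark  ( )┃    
  ┃  Plan:       (●) Free  ( ) Pro  ( ) E┃    
  ┃  Notify:     [ ]                     ┃    
  ┃  Phone:      [user@example.com      ]┃    
  ┃  Role:       [User                 ▼]┃    
  ┃                                      ┃    
━━┗━━━━━━━━━━━━━━━━━━━━━━━━━━━━━━━━━━━━━━┛    
                                              
                                              
                                              
                                              
                                              
                                              
                                              


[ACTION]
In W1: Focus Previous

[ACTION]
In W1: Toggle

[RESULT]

2  3*  4*  5  6            ┃                  
9 10* 11 12 13             ┃                  
6 17* 18 19 20             ┃                  
3 24* 25* 26* 27           ┃                  
0 ┏━━━━━━━━━━━━━━━━━━━━━━━━━━━━━━━━━━━━━━┓    
  ┃ FormWidget                           ┃    
  ┠──────────────────────────────────────┨    
  ┃  Name:       [                      ]┃    
  ┃  Theme:      (●) Light  ( ) Dark  ( )┃    
  ┃  Plan:       (●) Free  ( ) Pro  ( ) E┃    
  ┃  Notify:     [ ]                     ┃    
  ┃  Phone:      [user@example.com      ]┃    
  ┃> Role:       [User                 ▼]┃    
  ┃                                      ┃    
━━┗━━━━━━━━━━━━━━━━━━━━━━━━━━━━━━━━━━━━━━┛    
                                              
                                              
                                              
                                              
                                              
                                              
                                              


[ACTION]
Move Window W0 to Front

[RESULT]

2  3*  4*  5  6            ┃                  
9 10* 11 12 13             ┃                  
6 17* 18 19 20             ┃                  
3 24* 25* 26* 27           ┃                  
0 31                       ┃━━━━━━━━━━━━━┓    
                           ┃             ┃    
                           ┃─────────────┨    
                           ┃            ]┃    
                           ┃( ) Dark  ( )┃    
                           ┃ ) Pro  ( ) E┃    
                           ┃             ┃    
                           ┃le.com      ]┃    
                           ┃           ▼]┃    
                           ┃             ┃    
━━━━━━━━━━━━━━━━━━━━━━━━━━━┛━━━━━━━━━━━━━┛    
                                              
                                              
                                              
                                              
                                              
                                              
                                              


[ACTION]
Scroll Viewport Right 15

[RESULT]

*  5  6            ┃                          
 12 13             ┃                          
 19 20             ┃                          
* 26* 27           ┃                          
                   ┃━━━━━━━━━━━━━┓            
                   ┃             ┃            
                   ┃─────────────┨            
                   ┃            ]┃            
                   ┃( ) Dark  ( )┃            
                   ┃ ) Pro  ( ) E┃            
                   ┃             ┃            
                   ┃le.com      ]┃            
                   ┃           ▼]┃            
                   ┃             ┃            
━━━━━━━━━━━━━━━━━━━┛━━━━━━━━━━━━━┛            
                                              
                                              
                                              
                                              
                                              
                                              
                                              


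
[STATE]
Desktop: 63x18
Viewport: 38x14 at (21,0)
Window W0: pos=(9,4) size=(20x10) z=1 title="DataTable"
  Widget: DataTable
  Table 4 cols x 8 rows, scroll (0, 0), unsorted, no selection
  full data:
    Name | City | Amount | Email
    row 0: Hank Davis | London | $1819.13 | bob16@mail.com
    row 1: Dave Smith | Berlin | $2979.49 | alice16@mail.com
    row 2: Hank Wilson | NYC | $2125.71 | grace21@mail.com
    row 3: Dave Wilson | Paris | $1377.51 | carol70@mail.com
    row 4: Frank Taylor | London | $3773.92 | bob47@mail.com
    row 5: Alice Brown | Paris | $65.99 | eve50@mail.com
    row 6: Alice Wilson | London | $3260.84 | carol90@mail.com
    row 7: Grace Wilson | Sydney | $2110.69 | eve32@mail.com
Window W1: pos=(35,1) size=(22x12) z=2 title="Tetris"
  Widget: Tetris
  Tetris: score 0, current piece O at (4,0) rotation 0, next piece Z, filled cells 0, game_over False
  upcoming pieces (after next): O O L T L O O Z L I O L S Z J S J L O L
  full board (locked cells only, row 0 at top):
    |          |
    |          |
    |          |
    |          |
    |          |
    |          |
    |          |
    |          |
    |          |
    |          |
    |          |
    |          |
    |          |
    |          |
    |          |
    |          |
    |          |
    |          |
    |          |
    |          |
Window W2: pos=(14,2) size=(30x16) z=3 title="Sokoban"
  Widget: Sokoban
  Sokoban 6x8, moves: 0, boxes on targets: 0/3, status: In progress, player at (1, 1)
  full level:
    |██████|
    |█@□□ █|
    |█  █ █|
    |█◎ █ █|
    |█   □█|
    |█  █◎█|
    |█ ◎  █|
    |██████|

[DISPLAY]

                                      
              ┏━━━━━━━━━━━━━━━━━━━━┓  
━━━━━━━━━━━━━━━━━━━━━━┓            ┃  
an                    ┃────────────┨  
──────────────────────┨  │Next:    ┃  
                      ┃  │▓▓       ┃  
                      ┃  │ ▓▓      ┃  
                      ┃  │         ┃  
                      ┃  │         ┃  
                      ┃  │         ┃  
                      ┃  │Score:   ┃  
                      ┃  │0        ┃  
                      ┃━━━━━━━━━━━━┛  
 0  0/3               ┃               


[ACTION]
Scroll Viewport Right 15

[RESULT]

                                      
          ┏━━━━━━━━━━━━━━━━━━━━┓      
━━━━━━━━━━━━━━━━━━┓            ┃      
                  ┃────────────┨      
──────────────────┨  │Next:    ┃      
                  ┃  │▓▓       ┃      
                  ┃  │ ▓▓      ┃      
                  ┃  │         ┃      
                  ┃  │         ┃      
                  ┃  │         ┃      
                  ┃  │Score:   ┃      
                  ┃  │0        ┃      
                  ┃━━━━━━━━━━━━┛      
0/3               ┃                   


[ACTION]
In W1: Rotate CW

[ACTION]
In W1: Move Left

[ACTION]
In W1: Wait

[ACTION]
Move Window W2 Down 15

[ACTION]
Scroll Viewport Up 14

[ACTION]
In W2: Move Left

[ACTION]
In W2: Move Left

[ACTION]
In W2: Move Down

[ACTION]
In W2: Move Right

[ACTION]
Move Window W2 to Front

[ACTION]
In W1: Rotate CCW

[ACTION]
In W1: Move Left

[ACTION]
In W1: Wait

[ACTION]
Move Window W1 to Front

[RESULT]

                                      
          ┏━━━━━━━━━━━━━━━━━━━━┓      
━━━━━━━━━━┃ Tetris             ┃      
          ┠────────────────────┨      
──────────┃          │Next:    ┃      
          ┃          │▓▓       ┃      
          ┃          │ ▓▓      ┃      
          ┃          │         ┃      
          ┃          │         ┃      
          ┃          │         ┃      
          ┃          │Score:   ┃      
          ┃          │0        ┃      
          ┗━━━━━━━━━━━━━━━━━━━━┛      
0/3               ┃                   


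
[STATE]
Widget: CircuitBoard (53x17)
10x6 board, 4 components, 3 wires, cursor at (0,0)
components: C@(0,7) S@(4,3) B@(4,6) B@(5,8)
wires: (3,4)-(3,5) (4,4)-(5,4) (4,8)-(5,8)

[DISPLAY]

   0 1 2 3 4 5 6 7 8 9                               
0  [.]                          C                    
                                                     
1                                                    
                                                     
2                                                    
                                                     
3                   · ─ ·                            
                                                     
4               S   ·       B       ·                
                    │               │                
5                   ·               B                
Cursor: (0,0)                                        
                                                     
                                                     
                                                     
                                                     


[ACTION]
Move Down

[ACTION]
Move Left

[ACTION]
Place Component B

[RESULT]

   0 1 2 3 4 5 6 7 8 9                               
0                               C                    
                                                     
1  [B]                                               
                                                     
2                                                    
                                                     
3                   · ─ ·                            
                                                     
4               S   ·       B       ·                
                    │               │                
5                   ·               B                
Cursor: (1,0)                                        
                                                     
                                                     
                                                     
                                                     


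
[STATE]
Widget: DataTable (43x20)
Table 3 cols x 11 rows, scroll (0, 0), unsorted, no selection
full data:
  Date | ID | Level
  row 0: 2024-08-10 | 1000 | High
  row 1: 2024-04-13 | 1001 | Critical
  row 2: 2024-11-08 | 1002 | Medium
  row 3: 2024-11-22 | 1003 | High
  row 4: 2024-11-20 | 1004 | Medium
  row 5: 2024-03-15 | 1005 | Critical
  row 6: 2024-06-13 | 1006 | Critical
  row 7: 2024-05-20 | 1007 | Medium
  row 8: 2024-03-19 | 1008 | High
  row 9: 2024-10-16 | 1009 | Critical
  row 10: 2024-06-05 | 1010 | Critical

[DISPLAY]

Date      │ID  │Level                      
──────────┼────┼────────                   
2024-08-10│1000│High                       
2024-04-13│1001│Critical                   
2024-11-08│1002│Medium                     
2024-11-22│1003│High                       
2024-11-20│1004│Medium                     
2024-03-15│1005│Critical                   
2024-06-13│1006│Critical                   
2024-05-20│1007│Medium                     
2024-03-19│1008│High                       
2024-10-16│1009│Critical                   
2024-06-05│1010│Critical                   
                                           
                                           
                                           
                                           
                                           
                                           
                                           


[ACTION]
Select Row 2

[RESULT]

Date      │ID  │Level                      
──────────┼────┼────────                   
2024-08-10│1000│High                       
2024-04-13│1001│Critical                   
>024-11-08│1002│Medium                     
2024-11-22│1003│High                       
2024-11-20│1004│Medium                     
2024-03-15│1005│Critical                   
2024-06-13│1006│Critical                   
2024-05-20│1007│Medium                     
2024-03-19│1008│High                       
2024-10-16│1009│Critical                   
2024-06-05│1010│Critical                   
                                           
                                           
                                           
                                           
                                           
                                           
                                           


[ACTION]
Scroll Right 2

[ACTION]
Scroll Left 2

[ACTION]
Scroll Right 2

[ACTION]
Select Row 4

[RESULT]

Date      │ID  │Level                      
──────────┼────┼────────                   
2024-08-10│1000│High                       
2024-04-13│1001│Critical                   
2024-11-08│1002│Medium                     
2024-11-22│1003│High                       
>024-11-20│1004│Medium                     
2024-03-15│1005│Critical                   
2024-06-13│1006│Critical                   
2024-05-20│1007│Medium                     
2024-03-19│1008│High                       
2024-10-16│1009│Critical                   
2024-06-05│1010│Critical                   
                                           
                                           
                                           
                                           
                                           
                                           
                                           


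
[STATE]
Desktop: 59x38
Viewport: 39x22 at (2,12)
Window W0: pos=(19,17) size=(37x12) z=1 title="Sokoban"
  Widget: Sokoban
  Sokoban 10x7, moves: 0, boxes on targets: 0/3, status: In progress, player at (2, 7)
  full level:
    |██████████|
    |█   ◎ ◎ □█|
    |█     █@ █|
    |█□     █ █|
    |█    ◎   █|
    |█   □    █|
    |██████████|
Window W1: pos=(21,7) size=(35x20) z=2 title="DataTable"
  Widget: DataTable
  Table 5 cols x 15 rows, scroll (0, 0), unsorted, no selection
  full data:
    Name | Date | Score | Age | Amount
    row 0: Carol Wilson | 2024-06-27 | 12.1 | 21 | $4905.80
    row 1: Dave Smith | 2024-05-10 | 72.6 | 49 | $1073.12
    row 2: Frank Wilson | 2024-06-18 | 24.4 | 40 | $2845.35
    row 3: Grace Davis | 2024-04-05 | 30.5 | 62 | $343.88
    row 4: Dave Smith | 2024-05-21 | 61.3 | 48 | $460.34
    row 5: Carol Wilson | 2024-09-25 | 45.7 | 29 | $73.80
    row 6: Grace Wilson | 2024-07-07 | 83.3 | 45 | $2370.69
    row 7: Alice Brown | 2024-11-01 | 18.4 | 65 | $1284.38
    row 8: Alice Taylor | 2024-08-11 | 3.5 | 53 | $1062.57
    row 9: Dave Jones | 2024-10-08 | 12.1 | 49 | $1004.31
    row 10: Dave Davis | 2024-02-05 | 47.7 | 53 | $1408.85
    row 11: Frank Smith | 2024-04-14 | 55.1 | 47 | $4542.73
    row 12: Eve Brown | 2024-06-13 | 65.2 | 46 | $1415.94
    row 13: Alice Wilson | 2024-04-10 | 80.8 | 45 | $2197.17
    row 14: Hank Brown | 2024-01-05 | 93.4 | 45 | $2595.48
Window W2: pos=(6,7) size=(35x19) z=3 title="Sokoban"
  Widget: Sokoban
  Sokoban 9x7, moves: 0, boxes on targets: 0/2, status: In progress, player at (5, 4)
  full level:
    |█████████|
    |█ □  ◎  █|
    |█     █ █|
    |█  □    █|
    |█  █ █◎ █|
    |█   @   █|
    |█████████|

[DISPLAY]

    ┃█     █ █                        ┃
    ┃█  □    █                        ┃
    ┃█  █ █◎ █                        ┃
    ┃█   @   █                        ┃
    ┃█████████                        ┃
    ┃Moves: 0  0/2                    ┃
    ┃                                 ┃
    ┃                                 ┃
    ┃                                 ┃
    ┃                                 ┃
    ┃                                 ┃
    ┃                                 ┃
    ┃                                 ┃
    ┗━━━━━━━━━━━━━━━━━━━━━━━━━━━━━━━━━┛
                 ┃█┗━━━━━━━━━━━━━━━━━━━
                 ┃Moves: 0  0/3        
                 ┗━━━━━━━━━━━━━━━━━━━━━
                                       
                                       
                                       
                                       
                                       


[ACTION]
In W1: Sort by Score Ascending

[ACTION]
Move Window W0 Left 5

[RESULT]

    ┃█     █ █                        ┃
    ┃█  □    █                        ┃
    ┃█  █ █◎ █                        ┃
    ┃█   @   █                        ┃
    ┃█████████                        ┃
    ┃Moves: 0  0/2                    ┃
    ┃                                 ┃
    ┃                                 ┃
    ┃                                 ┃
    ┃                                 ┃
    ┃                                 ┃
    ┃                                 ┃
    ┃                                 ┃
    ┗━━━━━━━━━━━━━━━━━━━━━━━━━━━━━━━━━┛
            ┃██████┗━━━━━━━━━━━━━━━━━━━
            ┃Moves: 0  0/3             
            ┗━━━━━━━━━━━━━━━━━━━━━━━━━━
                                       
                                       
                                       
                                       
                                       
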